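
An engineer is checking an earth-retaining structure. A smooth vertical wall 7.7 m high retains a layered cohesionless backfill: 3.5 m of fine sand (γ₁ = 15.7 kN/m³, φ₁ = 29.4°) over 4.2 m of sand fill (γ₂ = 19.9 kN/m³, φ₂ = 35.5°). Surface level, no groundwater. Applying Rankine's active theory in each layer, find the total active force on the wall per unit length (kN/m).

141 kN/m

K_a1 = tan²(45°−29.4°/2) = 0.3415; K_a2 = tan²(45°−35.5°/2) = 0.2653.
Layer 1: σ at base = K_a1 γ₁ h₁ = 18.76 kPa; P₁ = ½×18.76×3.5 = 32.84.
Layer 2: σ_v at top = γ₁h₁ = 54.95; σ_h top = K_a2×54.95 = 14.58; σ_h base = K_a2×(54.95+19.9×4.2) = 36.75.
P₂ = ½(14.58+36.75)×4.2 = 107.8. Total P_a = 32.84+107.8 = 140.6 kN/m.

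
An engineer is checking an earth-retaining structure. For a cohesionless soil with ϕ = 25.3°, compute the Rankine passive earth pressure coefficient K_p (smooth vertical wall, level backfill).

K_p = (1 + sin φ)/(1 − sin φ) = tan²(45° + 25.3°/2) = 2.493.

2.49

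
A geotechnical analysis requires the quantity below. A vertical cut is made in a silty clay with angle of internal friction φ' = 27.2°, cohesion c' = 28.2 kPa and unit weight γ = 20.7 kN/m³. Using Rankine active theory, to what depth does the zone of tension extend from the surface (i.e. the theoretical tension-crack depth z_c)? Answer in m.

K_a = tan²(45° − 27.2°/2) = 0.3726; √K_a = 0.6104.
The active pressure is zero where K_a γ z = 2c√K_a, so z_c = 2c/(γ√K_a) = 2×28.2/(20.7×0.6104) = 4.464 m.

4.46 m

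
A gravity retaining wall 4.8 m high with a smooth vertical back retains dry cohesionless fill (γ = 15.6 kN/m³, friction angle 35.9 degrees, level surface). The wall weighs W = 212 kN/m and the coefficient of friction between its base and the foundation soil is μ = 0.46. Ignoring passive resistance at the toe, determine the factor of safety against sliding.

K_a = tan²(45° − 35.9°/2) = 0.2607.
P_a = ½K_aγH² = 0.5×0.2607×15.6×4.8² = 46.86 kN/m, acting at H/3 = 1.600 m above the base.
FS_sliding = μW / P_a = 0.46×212 / 46.86 = 2.081.

2.08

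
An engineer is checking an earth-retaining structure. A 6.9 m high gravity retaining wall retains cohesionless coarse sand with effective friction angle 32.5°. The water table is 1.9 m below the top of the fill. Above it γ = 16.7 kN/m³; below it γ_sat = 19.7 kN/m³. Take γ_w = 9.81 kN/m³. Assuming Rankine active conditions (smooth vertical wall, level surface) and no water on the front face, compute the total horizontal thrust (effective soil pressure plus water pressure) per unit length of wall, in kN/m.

K_a = tan²(45° − φ/2) = 0.3010.
γ' = 19.7 − 9.81 = 9.890 kN/m³. Depth below WT = 5.0 m.
σ'_h at WT = K_a γ d_w = 9.550 kPa; at base = 9.550 + K_a γ' × 5.0 = 24.43 kPa.
P₁ (0–1.9 m) = ½×9.550×1.9 = 9.073. P₂ (1.9–6.9 m) = ½(9.550+24.43)×5.0 = 84.96.
P_w = ½ γ_w h₂² = 0.5×9.81×5.0² = 122.6. Total = 9.073+84.96+122.6 = 216.7 kN/m.

217 kN/m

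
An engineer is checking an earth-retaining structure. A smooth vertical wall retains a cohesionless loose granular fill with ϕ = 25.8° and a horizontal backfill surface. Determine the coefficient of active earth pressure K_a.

K_a = tan²(45° − φ/2) = tan²(32.10°) = 0.3935.

0.394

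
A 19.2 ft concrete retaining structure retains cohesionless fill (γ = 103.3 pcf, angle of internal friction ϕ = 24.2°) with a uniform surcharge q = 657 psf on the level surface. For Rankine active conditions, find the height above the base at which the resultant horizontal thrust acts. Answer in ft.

K_a = 0.4185.
Triangular part P₁ = ½K_aγH² = 7969 at H/3 = 6.400 ft; rectangular part P₂ = K_a q H = 5279 at H/2 = 9.600 ft.
ȳ = (P₁·6.400 + P₂·9.600)/(P₁+P₂) = 7.675 ft.

7.68 ft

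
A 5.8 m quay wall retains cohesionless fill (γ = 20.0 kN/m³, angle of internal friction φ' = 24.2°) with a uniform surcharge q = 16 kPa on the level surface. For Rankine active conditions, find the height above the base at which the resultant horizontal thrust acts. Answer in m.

2.14 m

K_a = 0.4185.
Triangular part P₁ = ½K_aγH² = 140.8 at H/3 = 1.933 m; rectangular part P₂ = K_a q H = 38.84 at H/2 = 2.900 m.
ȳ = (P₁·1.933 + P₂·2.900)/(P₁+P₂) = 2.142 m.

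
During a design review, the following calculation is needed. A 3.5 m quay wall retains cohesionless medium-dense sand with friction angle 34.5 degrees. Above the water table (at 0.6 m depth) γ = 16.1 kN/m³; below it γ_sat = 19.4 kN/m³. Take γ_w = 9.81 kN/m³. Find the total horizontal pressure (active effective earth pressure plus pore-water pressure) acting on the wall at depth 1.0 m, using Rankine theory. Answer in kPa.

K_a = (1 − sin φ)/(1 + sin φ) = 0.2768.
γ' = 19.4 − 9.81 = 9.590 kN/m³.
Effective vertical stress at 1.0 m: σ'_v = 16.1×0.6 + 9.590×0.400 = 13.50 kPa.
σ'_h = K_a σ'_v = 0.2768 × 13.50 = 3.736 kPa; u = γ_w × 0.400 = 3.924 kPa.
Total σ_h = 3.736 + 3.924 = 7.660 kPa.

7.66 kPa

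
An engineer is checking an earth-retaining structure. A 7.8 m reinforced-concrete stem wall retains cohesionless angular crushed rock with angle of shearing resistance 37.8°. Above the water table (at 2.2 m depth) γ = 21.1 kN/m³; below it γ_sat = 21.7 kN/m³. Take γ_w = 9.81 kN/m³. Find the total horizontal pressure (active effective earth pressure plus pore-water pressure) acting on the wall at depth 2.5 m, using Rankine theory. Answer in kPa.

K_a = (1 − sin φ)/(1 + sin φ) = 0.2400.
γ' = 21.7 − 9.81 = 11.89 kN/m³.
Effective vertical stress at 2.5 m: σ'_v = 21.1×2.2 + 11.89×0.300 = 49.99 kPa.
σ'_h = K_a σ'_v = 0.2400 × 49.99 = 12.00 kPa; u = γ_w × 0.300 = 2.943 kPa.
Total σ_h = 12.00 + 2.943 = 14.94 kPa.

14.9 kPa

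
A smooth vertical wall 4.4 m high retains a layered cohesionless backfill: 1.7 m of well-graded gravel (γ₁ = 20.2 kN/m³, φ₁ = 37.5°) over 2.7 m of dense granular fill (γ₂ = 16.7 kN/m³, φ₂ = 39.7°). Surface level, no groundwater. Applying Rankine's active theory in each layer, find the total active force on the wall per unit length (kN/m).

41.0 kN/m

K_a1 = tan²(45°−37.5°/2) = 0.2432; K_a2 = tan²(45°−39.7°/2) = 0.2204.
Layer 1: σ at base = K_a1 γ₁ h₁ = 8.351 kPa; P₁ = ½×8.351×1.7 = 7.099.
Layer 2: σ_v at top = γ₁h₁ = 34.34; σ_h top = K_a2×34.34 = 7.570; σ_h base = K_a2×(34.34+16.7×2.7) = 17.51.
P₂ = ½(7.570+17.51)×2.7 = 33.86. Total P_a = 7.099+33.86 = 40.95 kN/m.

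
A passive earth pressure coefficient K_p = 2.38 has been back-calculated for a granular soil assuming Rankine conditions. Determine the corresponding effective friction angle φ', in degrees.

24.1°

K_p = (1+sin φ)/(1−sin φ) ⇒ sin φ = (K_p − 1)/(K_p + 1) = 0.4083.
φ = arcsin(0.4083) = 24.10°.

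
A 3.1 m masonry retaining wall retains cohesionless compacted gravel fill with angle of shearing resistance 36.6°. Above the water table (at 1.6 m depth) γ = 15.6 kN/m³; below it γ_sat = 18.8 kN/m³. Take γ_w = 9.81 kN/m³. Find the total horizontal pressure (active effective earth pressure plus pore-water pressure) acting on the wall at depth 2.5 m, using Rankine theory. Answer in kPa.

17.2 kPa

K_a = (1 − sin φ)/(1 + sin φ) = 0.2530.
γ' = 18.8 − 9.81 = 8.990 kN/m³.
Effective vertical stress at 2.5 m: σ'_v = 15.6×1.6 + 8.990×0.900 = 33.05 kPa.
σ'_h = K_a σ'_v = 0.2530 × 33.05 = 8.360 kPa; u = γ_w × 0.900 = 8.829 kPa.
Total σ_h = 8.360 + 8.829 = 17.19 kPa.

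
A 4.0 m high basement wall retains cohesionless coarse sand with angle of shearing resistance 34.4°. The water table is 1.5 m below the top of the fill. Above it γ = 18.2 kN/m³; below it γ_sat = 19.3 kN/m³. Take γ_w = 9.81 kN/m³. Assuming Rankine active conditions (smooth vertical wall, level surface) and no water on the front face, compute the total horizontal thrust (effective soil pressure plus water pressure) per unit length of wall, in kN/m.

63.6 kN/m

K_a = tan²(45° − φ/2) = 0.2780.
γ' = 19.3 − 9.81 = 9.490 kN/m³. Depth below WT = 2.5 m.
σ'_h at WT = K_a γ d_w = 7.589 kPa; at base = 7.589 + K_a γ' × 2.5 = 14.18 kPa.
P₁ (0–1.5 m) = ½×7.589×1.5 = 5.692. P₂ (1.5–4.0 m) = ½(7.589+14.18)×2.5 = 27.22.
P_w = ½ γ_w h₂² = 0.5×9.81×2.5² = 30.66. Total = 5.692+27.22+30.66 = 63.56 kN/m.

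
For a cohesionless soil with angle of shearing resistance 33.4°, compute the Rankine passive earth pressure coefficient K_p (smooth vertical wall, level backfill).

K_p = (1 + sin φ)/(1 − sin φ) = tan²(45° + 33.4°/2) = 3.449.

3.45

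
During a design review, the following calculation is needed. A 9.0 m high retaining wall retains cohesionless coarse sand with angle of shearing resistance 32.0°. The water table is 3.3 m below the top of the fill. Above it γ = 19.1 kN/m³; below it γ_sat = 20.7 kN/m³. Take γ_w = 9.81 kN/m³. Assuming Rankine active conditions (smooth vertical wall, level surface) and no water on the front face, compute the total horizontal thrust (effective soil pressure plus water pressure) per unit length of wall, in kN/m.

K_a = tan²(45° − φ/2) = 0.3073.
γ' = 20.7 − 9.81 = 10.89 kN/m³. Depth below WT = 5.7 m.
σ'_h at WT = K_a γ d_w = 19.37 kPa; at base = 19.37 + K_a γ' × 5.7 = 38.44 kPa.
P₁ (0–3.3 m) = ½×19.37×3.3 = 31.95. P₂ (3.3–9.0 m) = ½(19.37+38.44)×5.7 = 164.7.
P_w = ½ γ_w h₂² = 0.5×9.81×5.7² = 159.4. Total = 31.95+164.7+159.4 = 356.1 kN/m.

356 kN/m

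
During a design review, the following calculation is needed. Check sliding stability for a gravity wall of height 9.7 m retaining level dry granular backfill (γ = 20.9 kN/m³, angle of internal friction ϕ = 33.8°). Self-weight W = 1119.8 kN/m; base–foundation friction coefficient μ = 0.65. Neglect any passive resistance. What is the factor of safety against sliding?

K_a = tan²(45° − 33.8°/2) = 0.2851.
P_a = ½K_aγH² = 0.5×0.2851×20.9×9.7² = 280.3 kN/m, acting at H/3 = 3.233 m above the base.
FS_sliding = μW / P_a = 0.65×1119.8 / 280.3 = 2.597.

2.60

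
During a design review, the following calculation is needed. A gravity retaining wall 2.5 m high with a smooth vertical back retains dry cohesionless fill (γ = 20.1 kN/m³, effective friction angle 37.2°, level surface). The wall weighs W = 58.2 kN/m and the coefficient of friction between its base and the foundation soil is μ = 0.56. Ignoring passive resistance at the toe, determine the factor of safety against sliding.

K_a = tan²(45° − 37.2°/2) = 0.2464.
P_a = ½K_aγH² = 0.5×0.2464×20.1×2.5² = 15.48 kN/m, acting at H/3 = 0.8333 m above the base.
FS_sliding = μW / P_a = 0.56×58.2 / 15.48 = 2.106.

2.11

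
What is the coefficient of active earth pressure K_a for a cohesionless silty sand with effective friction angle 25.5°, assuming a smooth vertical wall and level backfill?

0.398

K_a = tan²(45° − φ/2) = tan²(32.25°) = 0.3981.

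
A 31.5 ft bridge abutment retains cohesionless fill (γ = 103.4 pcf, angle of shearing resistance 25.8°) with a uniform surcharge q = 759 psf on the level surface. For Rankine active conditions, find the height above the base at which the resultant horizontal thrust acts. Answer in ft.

K_a = 0.3935.
Triangular part P₁ = ½K_aγH² = 20190 at H/3 = 10.50 ft; rectangular part P₂ = K_a q H = 9408 at H/2 = 15.75 ft.
ȳ = (P₁·10.50 + P₂·15.75)/(P₁+P₂) = 12.17 ft.

12.2 ft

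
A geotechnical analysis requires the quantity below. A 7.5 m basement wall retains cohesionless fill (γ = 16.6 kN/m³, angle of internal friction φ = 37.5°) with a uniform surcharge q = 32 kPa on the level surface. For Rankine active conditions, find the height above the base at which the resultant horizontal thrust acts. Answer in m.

K_a = 0.2432.
Triangular part P₁ = ½K_aγH² = 113.5 at H/3 = 2.500 m; rectangular part P₂ = K_a q H = 58.37 at H/2 = 3.750 m.
ȳ = (P₁·2.500 + P₂·3.750)/(P₁+P₂) = 2.924 m.

2.92 m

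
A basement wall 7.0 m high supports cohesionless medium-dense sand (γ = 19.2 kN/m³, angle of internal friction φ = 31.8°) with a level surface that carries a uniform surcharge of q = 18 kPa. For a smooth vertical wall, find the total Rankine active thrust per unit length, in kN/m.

K_a = tan²(45° − φ/2) = 0.3098.
Soil triangle: ½ K_a γ H² = 0.5×0.3098×19.2×7.0² = 145.7 kN/m.
Surcharge rectangle: K_a q H = 0.3098×18×7.0 = 39.03 kN/m.
Total = 145.7 + 39.03 = 184.8 kN/m.

185 kN/m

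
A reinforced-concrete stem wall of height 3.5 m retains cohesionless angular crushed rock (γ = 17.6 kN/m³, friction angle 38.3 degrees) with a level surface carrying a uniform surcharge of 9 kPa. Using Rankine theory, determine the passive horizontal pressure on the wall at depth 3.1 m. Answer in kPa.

K_p = (1 + sin φ)/(1 − sin φ) = 4.260.
σ_v = γz + q = 17.6 × 3.1 + 9 = 63.56 kPa.
σ_h = K_p σ_v = 4.260 × 63.56 = 270.8 kPa.

271 kPa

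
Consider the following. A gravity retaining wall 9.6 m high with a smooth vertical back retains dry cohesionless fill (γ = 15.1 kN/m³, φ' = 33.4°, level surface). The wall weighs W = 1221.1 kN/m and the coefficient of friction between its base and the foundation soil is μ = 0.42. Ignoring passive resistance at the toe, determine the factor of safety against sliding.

K_a = tan²(45° − 33.4°/2) = 0.2899.
P_a = ½K_aγH² = 0.5×0.2899×15.1×9.6² = 201.7 kN/m, acting at H/3 = 3.200 m above the base.
FS_sliding = μW / P_a = 0.42×1221.1 / 201.7 = 2.542.

2.54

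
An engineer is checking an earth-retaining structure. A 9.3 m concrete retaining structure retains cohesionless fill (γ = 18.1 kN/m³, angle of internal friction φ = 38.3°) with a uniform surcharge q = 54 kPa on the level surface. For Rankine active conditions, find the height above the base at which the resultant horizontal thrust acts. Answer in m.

K_a = 0.2347.
Triangular part P₁ = ½K_aγH² = 183.7 at H/3 = 3.100 m; rectangular part P₂ = K_a q H = 117.9 at H/2 = 4.650 m.
ȳ = (P₁·3.100 + P₂·4.650)/(P₁+P₂) = 3.706 m.

3.71 m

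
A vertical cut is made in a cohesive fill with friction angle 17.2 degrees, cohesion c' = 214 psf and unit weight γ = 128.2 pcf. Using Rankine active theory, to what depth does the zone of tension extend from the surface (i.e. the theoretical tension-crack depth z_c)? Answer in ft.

K_a = tan²(45° − 17.2°/2) = 0.5436; √K_a = 0.7373.
The active pressure is zero where K_a γ z = 2c√K_a, so z_c = 2c/(γ√K_a) = 2×214/(128.2×0.7373) = 4.528 ft.

4.53 ft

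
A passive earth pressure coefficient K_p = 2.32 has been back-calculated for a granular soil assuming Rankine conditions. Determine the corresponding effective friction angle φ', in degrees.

K_p = (1+sin φ)/(1−sin φ) ⇒ sin φ = (K_p − 1)/(K_p + 1) = 0.3976.
φ = arcsin(0.3976) = 23.43°.

23.4°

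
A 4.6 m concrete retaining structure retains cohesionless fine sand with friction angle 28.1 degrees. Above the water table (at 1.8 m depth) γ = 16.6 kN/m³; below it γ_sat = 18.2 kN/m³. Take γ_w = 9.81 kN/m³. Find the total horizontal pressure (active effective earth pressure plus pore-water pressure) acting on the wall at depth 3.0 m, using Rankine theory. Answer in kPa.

26.1 kPa

K_a = (1 − sin φ)/(1 + sin φ) = 0.3596.
γ' = 18.2 − 9.81 = 8.390 kN/m³.
Effective vertical stress at 3.0 m: σ'_v = 16.6×1.8 + 8.390×1.20 = 39.95 kPa.
σ'_h = K_a σ'_v = 0.3596 × 39.95 = 14.37 kPa; u = γ_w × 1.20 = 11.77 kPa.
Total σ_h = 14.37 + 11.77 = 26.14 kPa.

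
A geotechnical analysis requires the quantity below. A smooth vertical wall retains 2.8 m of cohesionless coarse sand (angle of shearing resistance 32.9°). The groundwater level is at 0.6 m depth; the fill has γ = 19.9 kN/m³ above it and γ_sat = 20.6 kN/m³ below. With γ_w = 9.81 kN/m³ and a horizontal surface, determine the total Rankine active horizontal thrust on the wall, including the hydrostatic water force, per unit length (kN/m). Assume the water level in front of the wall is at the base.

K_a = tan²(45° − φ/2) = 0.2960.
γ' = 20.6 − 9.81 = 10.79 kN/m³. Depth below WT = 2.2 m.
σ'_h at WT = K_a γ d_w = 3.535 kPa; at base = 3.535 + K_a γ' × 2.2 = 10.56 kPa.
P₁ (0–0.6 m) = ½×3.535×0.6 = 1.060. P₂ (0.6–2.8 m) = ½(3.535+10.56)×2.2 = 15.51.
P_w = ½ γ_w h₂² = 0.5×9.81×2.2² = 23.74. Total = 1.060+15.51+23.74 = 40.31 kN/m.

40.3 kN/m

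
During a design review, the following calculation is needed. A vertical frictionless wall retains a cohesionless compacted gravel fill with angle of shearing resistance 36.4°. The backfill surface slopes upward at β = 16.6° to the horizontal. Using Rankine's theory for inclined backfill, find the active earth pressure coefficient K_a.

K_a = cos β · (cos β − √(cos²β − cos²φ)) / (cos β + √(cos²β − cos²φ)).
cos β = 0.9583, cos φ = 0.8049, √(cos²β − cos²φ) = 0.5201.
K_a = 0.9583 × (0.9583 − 0.5201)/(0.9583 + 0.5201) = 0.2840.

0.284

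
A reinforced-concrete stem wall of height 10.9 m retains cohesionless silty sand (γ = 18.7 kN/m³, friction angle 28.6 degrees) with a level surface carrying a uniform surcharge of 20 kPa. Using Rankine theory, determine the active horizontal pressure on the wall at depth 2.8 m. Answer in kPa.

25.5 kPa

K_a = (1 − sin φ)/(1 + sin φ) = 0.3525.
σ_v = γz + q = 18.7 × 2.8 + 20 = 72.36 kPa.
σ_h = K_a σ_v = 0.3525 × 72.36 = 25.51 kPa.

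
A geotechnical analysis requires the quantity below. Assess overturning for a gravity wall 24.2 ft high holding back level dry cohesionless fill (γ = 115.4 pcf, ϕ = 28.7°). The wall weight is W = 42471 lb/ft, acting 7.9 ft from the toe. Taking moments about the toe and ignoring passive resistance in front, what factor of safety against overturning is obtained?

3.51

K_a = tan²(45° − 28.7°/2) = 0.3511.
P_a = ½K_aγH² = 0.5×0.3511×115.4×24.2² = 11870 lb/ft, acting at H/3 = 8.067 ft above the base.
Overturning moment M_o = P_a × H/3 = 11870 × 8.067 = 95720.
Resisting moment M_r = W × 7.9 = 42471 × 7.9 = 335500.
FS_overturning = M_r/M_o = 335500/95720 = 3.505.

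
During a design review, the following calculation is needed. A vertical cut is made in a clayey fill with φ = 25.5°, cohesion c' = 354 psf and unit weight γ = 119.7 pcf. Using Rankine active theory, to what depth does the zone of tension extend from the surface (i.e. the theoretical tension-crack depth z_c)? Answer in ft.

K_a = tan²(45° − 25.5°/2) = 0.3981; √K_a = 0.6310.
The active pressure is zero where K_a γ z = 2c√K_a, so z_c = 2c/(γ√K_a) = 2×354/(119.7×0.6310) = 9.374 ft.

9.37 ft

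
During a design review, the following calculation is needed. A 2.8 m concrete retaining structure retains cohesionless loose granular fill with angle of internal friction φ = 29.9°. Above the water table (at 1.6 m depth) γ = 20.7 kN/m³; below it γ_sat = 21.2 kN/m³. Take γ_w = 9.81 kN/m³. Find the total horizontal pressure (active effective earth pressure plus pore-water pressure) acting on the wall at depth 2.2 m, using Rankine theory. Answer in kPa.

K_a = (1 − sin φ)/(1 + sin φ) = 0.3347.
γ' = 21.2 − 9.81 = 11.39 kN/m³.
Effective vertical stress at 2.2 m: σ'_v = 20.7×1.6 + 11.39×0.600 = 39.95 kPa.
σ'_h = K_a σ'_v = 0.3347 × 39.95 = 13.37 kPa; u = γ_w × 0.600 = 5.886 kPa.
Total σ_h = 13.37 + 5.886 = 19.26 kPa.

19.3 kPa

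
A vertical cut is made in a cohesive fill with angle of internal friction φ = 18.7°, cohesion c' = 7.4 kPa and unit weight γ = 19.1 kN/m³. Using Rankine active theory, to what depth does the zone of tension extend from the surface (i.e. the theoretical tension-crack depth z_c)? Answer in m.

1.08 m

K_a = tan²(45° − 18.7°/2) = 0.5144; √K_a = 0.7173.
The active pressure is zero where K_a γ z = 2c√K_a, so z_c = 2c/(γ√K_a) = 2×7.4/(19.1×0.7173) = 1.080 m.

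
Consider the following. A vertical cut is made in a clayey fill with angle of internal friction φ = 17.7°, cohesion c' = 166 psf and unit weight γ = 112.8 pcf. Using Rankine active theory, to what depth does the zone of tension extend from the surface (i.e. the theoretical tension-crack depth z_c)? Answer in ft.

4.03 ft

K_a = tan²(45° − 17.7°/2) = 0.5337; √K_a = 0.7306.
The active pressure is zero where K_a γ z = 2c√K_a, so z_c = 2c/(γ√K_a) = 2×166/(112.8×0.7306) = 4.029 ft.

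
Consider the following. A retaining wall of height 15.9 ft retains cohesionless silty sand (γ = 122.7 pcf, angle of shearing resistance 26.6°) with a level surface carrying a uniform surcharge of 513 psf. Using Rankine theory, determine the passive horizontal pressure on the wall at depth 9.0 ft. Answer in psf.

K_p = (1 + sin φ)/(1 − sin φ) = 2.622.
σ_v = γz + q = 122.7 × 9.0 + 513 = 1617 psf.
σ_h = K_p σ_v = 2.622 × 1617 = 4240 psf.

4240 psf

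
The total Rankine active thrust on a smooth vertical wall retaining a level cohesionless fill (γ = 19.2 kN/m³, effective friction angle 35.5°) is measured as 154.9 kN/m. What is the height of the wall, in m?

K_a = 0.2653. P_a = ½ K_a γ H² ⇒ H = √(2P_a/(K_a γ)).
H = √(2×154.9/(0.2653×19.2)) = 7.799 m.

7.80 m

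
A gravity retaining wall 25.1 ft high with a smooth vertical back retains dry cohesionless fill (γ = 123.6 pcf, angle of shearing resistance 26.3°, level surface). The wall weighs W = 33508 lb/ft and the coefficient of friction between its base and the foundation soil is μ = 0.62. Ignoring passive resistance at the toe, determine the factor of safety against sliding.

1.38

K_a = tan²(45° − 26.3°/2) = 0.3859.
P_a = ½K_aγH² = 0.5×0.3859×123.6×25.1² = 15030 lb/ft, acting at H/3 = 8.367 ft above the base.
FS_sliding = μW / P_a = 0.62×33508 / 15030 = 1.383.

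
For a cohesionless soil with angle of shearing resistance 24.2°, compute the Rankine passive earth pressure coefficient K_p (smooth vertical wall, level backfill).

K_p = (1 + sin φ)/(1 − sin φ) = tan²(45° + 24.2°/2) = 2.389.

2.39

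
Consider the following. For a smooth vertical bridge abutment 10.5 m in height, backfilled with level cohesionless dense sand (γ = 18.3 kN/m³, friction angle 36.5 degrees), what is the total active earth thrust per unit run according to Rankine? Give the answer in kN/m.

K_a = tan²(45° − φ/2) = 0.2541.
P_a = ½ K_a γ H² = 0.5 × 0.2541 × 18.3 × 10.5² = 256.3 kN/m.

256 kN/m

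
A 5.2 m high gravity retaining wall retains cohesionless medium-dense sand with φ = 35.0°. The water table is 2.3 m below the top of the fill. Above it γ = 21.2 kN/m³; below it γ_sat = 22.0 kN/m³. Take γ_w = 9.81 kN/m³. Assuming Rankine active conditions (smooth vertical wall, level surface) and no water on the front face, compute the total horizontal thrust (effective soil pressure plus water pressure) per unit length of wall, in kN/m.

K_a = tan²(45° − φ/2) = 0.2710.
γ' = 22.0 − 9.81 = 12.19 kN/m³. Depth below WT = 2.9 m.
σ'_h at WT = K_a γ d_w = 13.21 kPa; at base = 13.21 + K_a γ' × 2.9 = 22.79 kPa.
P₁ (0–2.3 m) = ½×13.21×2.3 = 15.20. P₂ (2.3–5.2 m) = ½(13.21+22.79)×2.9 = 52.21.
P_w = ½ γ_w h₂² = 0.5×9.81×2.9² = 41.25. Total = 15.20+52.21+41.25 = 108.7 kN/m.

109 kN/m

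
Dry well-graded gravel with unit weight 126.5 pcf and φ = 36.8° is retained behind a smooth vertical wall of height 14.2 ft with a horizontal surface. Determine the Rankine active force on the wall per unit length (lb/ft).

3200 lb/ft

K_a = tan²(45° − φ/2) = 0.2508.
P_a = ½ K_a γ H² = 0.5 × 0.2508 × 126.5 × 14.2² = 3198 lb/ft.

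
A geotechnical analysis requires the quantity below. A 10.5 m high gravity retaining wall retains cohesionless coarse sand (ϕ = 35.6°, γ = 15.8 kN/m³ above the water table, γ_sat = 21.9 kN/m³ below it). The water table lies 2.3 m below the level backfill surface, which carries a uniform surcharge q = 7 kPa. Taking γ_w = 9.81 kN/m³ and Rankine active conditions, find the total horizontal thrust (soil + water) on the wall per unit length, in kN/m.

K_a = tan²(45° − φ/2) = 0.2641.
γ' = 21.9 − 9.81 = 12.09 kN/m³. h₂ = H − d_w = 8.2 m.
σ'_h: at surface K_a·q = 1.849; at WT K_a(q+γd_w) = 11.45; at base K_a(q+γd_w+γ'h₂) = 37.63 kPa.
P₁ = ½(1.849+11.45)×2.3 = 15.29; P₂ = ½(11.45+37.63)×8.2 = 201.2; P_w = ½γ_w h₂² = 329.8.
Total = 15.29+201.2+329.8 = 546.3 kN/m.

546 kN/m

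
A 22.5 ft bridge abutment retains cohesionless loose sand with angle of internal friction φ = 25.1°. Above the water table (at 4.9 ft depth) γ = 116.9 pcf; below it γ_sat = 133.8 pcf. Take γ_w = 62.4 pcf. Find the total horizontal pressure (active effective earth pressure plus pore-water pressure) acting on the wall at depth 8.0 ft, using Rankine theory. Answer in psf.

515 psf

K_a = (1 − sin φ)/(1 + sin φ) = 0.4043.
γ' = 133.8 − 62.4 = 71.40 pcf.
Effective vertical stress at 8.0 ft: σ'_v = 116.9×4.9 + 71.40×3.10 = 794.2 psf.
σ'_h = K_a σ'_v = 0.4043 × 794.2 = 321.1 psf; u = γ_w × 3.10 = 193.4 psf.
Total σ_h = 321.1 + 193.4 = 514.5 psf.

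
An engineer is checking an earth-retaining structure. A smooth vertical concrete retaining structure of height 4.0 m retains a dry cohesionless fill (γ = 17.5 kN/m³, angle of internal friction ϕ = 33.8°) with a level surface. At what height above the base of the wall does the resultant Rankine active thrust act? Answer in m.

1.33 m

K_a = 0.2851.
The pressure distribution is triangular, so the resultant acts at H/3 above the base = 4.0/3 = 1.333 m.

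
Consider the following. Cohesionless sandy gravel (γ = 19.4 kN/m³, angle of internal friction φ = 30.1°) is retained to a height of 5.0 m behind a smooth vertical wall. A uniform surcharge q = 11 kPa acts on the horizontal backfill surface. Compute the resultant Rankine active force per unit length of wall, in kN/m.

98.8 kN/m

K_a = tan²(45° − φ/2) = 0.3320.
Soil triangle: ½ K_a γ H² = 0.5×0.3320×19.4×5.0² = 80.51 kN/m.
Surcharge rectangle: K_a q H = 0.3320×11×5.0 = 18.26 kN/m.
Total = 80.51 + 18.26 = 98.77 kN/m.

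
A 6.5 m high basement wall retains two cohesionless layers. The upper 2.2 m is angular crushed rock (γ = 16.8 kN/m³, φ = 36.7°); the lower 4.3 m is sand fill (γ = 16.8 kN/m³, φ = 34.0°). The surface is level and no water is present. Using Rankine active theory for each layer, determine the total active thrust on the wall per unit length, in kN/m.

99.1 kN/m

K_a1 = tan²(45°−36.7°/2) = 0.2519; K_a2 = tan²(45°−34.0°/2) = 0.2827.
Layer 1: σ at base = K_a1 γ₁ h₁ = 9.309 kPa; P₁ = ½×9.309×2.2 = 10.24.
Layer 2: σ_v at top = γ₁h₁ = 36.96; σ_h top = K_a2×36.96 = 10.45; σ_h base = K_a2×(36.96+16.8×4.3) = 30.87.
P₂ = ½(10.45+30.87)×4.3 = 88.84. Total P_a = 10.24+88.84 = 99.08 kN/m.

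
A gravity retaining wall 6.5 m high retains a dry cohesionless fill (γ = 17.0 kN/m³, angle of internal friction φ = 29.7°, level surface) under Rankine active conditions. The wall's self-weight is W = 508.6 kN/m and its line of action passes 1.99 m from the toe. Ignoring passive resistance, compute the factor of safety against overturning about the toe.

3.86

K_a = tan²(45° − 29.7°/2) = 0.3374.
P_a = ½K_aγH² = 0.5×0.3374×17.0×6.5² = 121.2 kN/m, acting at H/3 = 2.167 m above the base.
Overturning moment M_o = P_a × H/3 = 121.2 × 2.167 = 262.5.
Resisting moment M_r = W × 1.99 = 508.6 × 1.99 = 1012.
FS_overturning = M_r/M_o = 1012/262.5 = 3.855.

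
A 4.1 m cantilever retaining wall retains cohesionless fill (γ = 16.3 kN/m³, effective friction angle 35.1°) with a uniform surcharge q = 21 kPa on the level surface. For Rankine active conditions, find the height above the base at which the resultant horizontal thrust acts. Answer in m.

1.63 m

K_a = 0.2698.
Triangular part P₁ = ½K_aγH² = 36.97 at H/3 = 1.367 m; rectangular part P₂ = K_a q H = 23.23 at H/2 = 2.050 m.
ȳ = (P₁·1.367 + P₂·2.050)/(P₁+P₂) = 1.630 m.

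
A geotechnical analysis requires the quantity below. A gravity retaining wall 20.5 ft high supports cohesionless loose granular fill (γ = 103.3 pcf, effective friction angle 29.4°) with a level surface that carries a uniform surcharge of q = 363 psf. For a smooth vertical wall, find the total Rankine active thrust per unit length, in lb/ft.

9950 lb/ft

K_a = tan²(45° − φ/2) = 0.3415.
Soil triangle: ½ K_a γ H² = 0.5×0.3415×103.3×20.5² = 7412 lb/ft.
Surcharge rectangle: K_a q H = 0.3415×363×20.5 = 2541 lb/ft.
Total = 7412 + 2541 = 9953 lb/ft.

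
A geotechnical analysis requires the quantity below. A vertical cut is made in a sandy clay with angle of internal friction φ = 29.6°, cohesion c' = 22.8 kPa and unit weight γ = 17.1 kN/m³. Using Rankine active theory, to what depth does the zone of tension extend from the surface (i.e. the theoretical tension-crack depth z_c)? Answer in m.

K_a = tan²(45° − 29.6°/2) = 0.3387; √K_a = 0.5820.
The active pressure is zero where K_a γ z = 2c√K_a, so z_c = 2c/(γ√K_a) = 2×22.8/(17.1×0.5820) = 4.582 m.

4.58 m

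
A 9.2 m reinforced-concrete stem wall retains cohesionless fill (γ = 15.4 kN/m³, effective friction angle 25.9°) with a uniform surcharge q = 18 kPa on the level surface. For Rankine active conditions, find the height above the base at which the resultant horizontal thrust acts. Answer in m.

3.38 m

K_a = 0.3920.
Triangular part P₁ = ½K_aγH² = 255.5 at H/3 = 3.067 m; rectangular part P₂ = K_a q H = 64.91 at H/2 = 4.600 m.
ȳ = (P₁·3.067 + P₂·4.600)/(P₁+P₂) = 3.377 m.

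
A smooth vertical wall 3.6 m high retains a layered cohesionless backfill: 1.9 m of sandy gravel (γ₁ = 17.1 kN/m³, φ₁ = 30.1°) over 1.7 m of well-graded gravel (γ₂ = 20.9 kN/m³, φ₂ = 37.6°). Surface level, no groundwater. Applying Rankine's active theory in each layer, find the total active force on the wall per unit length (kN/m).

K_a1 = tan²(45°−30.1°/2) = 0.3320; K_a2 = tan²(45°−37.6°/2) = 0.2421.
Layer 1: σ at base = K_a1 γ₁ h₁ = 10.79 kPa; P₁ = ½×10.79×1.9 = 10.25.
Layer 2: σ_v at top = γ₁h₁ = 32.49; σ_h top = K_a2×32.49 = 7.867; σ_h base = K_a2×(32.49+20.9×1.7) = 16.47.
P₂ = ½(7.867+16.47)×1.7 = 20.69. Total P_a = 10.25+20.69 = 30.93 kN/m.

30.9 kN/m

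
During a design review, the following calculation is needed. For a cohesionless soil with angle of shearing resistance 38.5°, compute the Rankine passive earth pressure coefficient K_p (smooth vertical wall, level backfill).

4.30

K_p = (1 + sin φ)/(1 − sin φ) = tan²(45° + 38.5°/2) = 4.298.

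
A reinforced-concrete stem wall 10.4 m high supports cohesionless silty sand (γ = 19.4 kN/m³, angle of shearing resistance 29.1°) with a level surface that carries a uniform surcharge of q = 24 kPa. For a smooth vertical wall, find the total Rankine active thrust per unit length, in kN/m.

449 kN/m

K_a = tan²(45° − φ/2) = 0.3456.
Soil triangle: ½ K_a γ H² = 0.5×0.3456×19.4×10.4² = 362.6 kN/m.
Surcharge rectangle: K_a q H = 0.3456×24×10.4 = 86.26 kN/m.
Total = 362.6 + 86.26 = 448.8 kN/m.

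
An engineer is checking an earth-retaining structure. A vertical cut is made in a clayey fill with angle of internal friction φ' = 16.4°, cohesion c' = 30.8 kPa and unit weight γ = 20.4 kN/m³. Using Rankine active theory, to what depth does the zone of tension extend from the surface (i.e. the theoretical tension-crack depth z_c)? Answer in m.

4.04 m

K_a = tan²(45° − 16.4°/2) = 0.5596; √K_a = 0.7481.
The active pressure is zero where K_a γ z = 2c√K_a, so z_c = 2c/(γ√K_a) = 2×30.8/(20.4×0.7481) = 4.036 m.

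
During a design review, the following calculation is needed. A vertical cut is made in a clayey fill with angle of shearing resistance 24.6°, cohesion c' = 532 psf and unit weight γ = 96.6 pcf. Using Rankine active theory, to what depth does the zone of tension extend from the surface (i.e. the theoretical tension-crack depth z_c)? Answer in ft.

K_a = tan²(45° − 24.6°/2) = 0.4121; √K_a = 0.6420.
The active pressure is zero where K_a γ z = 2c√K_a, so z_c = 2c/(γ√K_a) = 2×532/(96.6×0.6420) = 17.16 ft.

17.2 ft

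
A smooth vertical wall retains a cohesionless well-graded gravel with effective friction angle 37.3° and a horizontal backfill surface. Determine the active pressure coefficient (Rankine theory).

K_a = tan²(45° − φ/2) = tan²(26.35°) = 0.2453.

0.245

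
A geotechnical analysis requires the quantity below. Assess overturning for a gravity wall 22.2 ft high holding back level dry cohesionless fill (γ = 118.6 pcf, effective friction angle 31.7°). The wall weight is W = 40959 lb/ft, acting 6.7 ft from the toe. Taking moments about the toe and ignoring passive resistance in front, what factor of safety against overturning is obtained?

K_a = tan²(45° − 31.7°/2) = 0.3111.
P_a = ½K_aγH² = 0.5×0.3111×118.6×22.2² = 9091 lb/ft, acting at H/3 = 7.400 ft above the base.
Overturning moment M_o = P_a × H/3 = 9091 × 7.400 = 67270.
Resisting moment M_r = W × 6.7 = 40959 × 6.7 = 274400.
FS_overturning = M_r/M_o = 274400/67270 = 4.079.

4.08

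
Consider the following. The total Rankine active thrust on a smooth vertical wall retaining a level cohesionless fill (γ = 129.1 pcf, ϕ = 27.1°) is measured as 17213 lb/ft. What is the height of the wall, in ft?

26.7 ft

K_a = 0.3741. P_a = ½ K_a γ H² ⇒ H = √(2P_a/(K_a γ)).
H = √(2×17213/(0.3741×129.1)) = 26.70 ft.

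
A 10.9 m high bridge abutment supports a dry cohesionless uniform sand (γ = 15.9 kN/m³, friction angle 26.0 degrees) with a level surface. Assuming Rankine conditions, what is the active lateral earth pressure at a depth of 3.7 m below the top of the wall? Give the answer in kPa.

K_a = (1 − sin φ)/(1 + sin φ) = 0.3905.
σ_h = K_a γ z = 0.3905 × 15.9 × 3.7 = 22.97 kPa.

23.0 kPa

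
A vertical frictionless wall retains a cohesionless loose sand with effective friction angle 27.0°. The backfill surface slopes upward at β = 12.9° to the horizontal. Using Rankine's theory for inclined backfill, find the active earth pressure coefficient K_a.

K_a = cos β · (cos β − √(cos²β − cos²φ)) / (cos β + √(cos²β − cos²φ)).
cos β = 0.9748, cos φ = 0.8910, √(cos²β − cos²φ) = 0.3953.
K_a = 0.9748 × (0.9748 − 0.3953)/(0.9748 + 0.3953) = 0.4123.

0.412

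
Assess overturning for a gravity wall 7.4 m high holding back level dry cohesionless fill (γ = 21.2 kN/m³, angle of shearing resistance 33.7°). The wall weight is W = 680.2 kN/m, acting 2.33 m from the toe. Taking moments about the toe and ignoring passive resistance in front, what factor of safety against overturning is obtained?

3.87

K_a = tan²(45° − 33.7°/2) = 0.2863.
P_a = ½K_aγH² = 0.5×0.2863×21.2×7.4² = 166.2 kN/m, acting at H/3 = 2.467 m above the base.
Overturning moment M_o = P_a × H/3 = 166.2 × 2.467 = 409.9.
Resisting moment M_r = W × 2.33 = 680.2 × 2.33 = 1585.
FS_overturning = M_r/M_o = 1585/409.9 = 3.866.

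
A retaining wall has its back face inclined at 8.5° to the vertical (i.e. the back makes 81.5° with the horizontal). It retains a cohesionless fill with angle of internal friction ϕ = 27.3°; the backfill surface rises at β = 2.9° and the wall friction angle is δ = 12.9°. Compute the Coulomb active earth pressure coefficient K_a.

0.417

K_a = sin²(α+φ) / [sin²α · sin(α−δ) · (1 + √{sin(φ+δ)sin(φ−β) / (sin(α−δ)sin(α+β))})²].
With α = 81.5°, φ = 27.3°, δ = 12.9°, β = 2.9°: K_a = 0.4168.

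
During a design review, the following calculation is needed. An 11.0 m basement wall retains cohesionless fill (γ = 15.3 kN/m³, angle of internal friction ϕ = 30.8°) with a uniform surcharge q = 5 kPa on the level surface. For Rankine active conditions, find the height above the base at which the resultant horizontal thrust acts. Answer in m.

K_a = 0.3227.
Triangular part P₁ = ½K_aγH² = 298.7 at H/3 = 3.667 m; rectangular part P₂ = K_a q H = 17.75 at H/2 = 5.500 m.
ȳ = (P₁·3.667 + P₂·5.500)/(P₁+P₂) = 3.769 m.

3.77 m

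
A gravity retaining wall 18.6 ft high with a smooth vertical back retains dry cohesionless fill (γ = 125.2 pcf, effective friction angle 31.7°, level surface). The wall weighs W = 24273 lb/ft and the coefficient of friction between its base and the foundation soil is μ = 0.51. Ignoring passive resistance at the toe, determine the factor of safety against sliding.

K_a = tan²(45° − 31.7°/2) = 0.3111.
P_a = ½K_aγH² = 0.5×0.3111×125.2×18.6² = 6737 lb/ft, acting at H/3 = 6.200 ft above the base.
FS_sliding = μW / P_a = 0.51×24273 / 6737 = 1.838.

1.84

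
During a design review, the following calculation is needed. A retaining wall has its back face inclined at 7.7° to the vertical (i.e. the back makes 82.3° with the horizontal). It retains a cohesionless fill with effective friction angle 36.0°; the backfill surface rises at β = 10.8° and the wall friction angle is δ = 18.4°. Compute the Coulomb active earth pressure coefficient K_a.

0.334

K_a = sin²(α+φ) / [sin²α · sin(α−δ) · (1 + √{sin(φ+δ)sin(φ−β) / (sin(α−δ)sin(α+β))})²].
With α = 82.3°, φ = 36.0°, δ = 18.4°, β = 10.8°: K_a = 0.3344.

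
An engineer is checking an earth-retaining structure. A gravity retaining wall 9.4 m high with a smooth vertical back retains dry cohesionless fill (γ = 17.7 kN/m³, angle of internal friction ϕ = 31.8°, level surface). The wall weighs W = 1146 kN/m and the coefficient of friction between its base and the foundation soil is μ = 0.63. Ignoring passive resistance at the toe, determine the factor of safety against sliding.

2.98

K_a = tan²(45° − 31.8°/2) = 0.3098.
P_a = ½K_aγH² = 0.5×0.3098×17.7×9.4² = 242.3 kN/m, acting at H/3 = 3.133 m above the base.
FS_sliding = μW / P_a = 0.63×1146 / 242.3 = 2.980.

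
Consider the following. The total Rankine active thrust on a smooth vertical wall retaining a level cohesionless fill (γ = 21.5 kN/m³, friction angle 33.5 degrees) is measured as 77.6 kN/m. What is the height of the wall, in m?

K_a = 0.2887. P_a = ½ K_a γ H² ⇒ H = √(2P_a/(K_a γ)).
H = √(2×77.6/(0.2887×21.5)) = 5.000 m.

5.00 m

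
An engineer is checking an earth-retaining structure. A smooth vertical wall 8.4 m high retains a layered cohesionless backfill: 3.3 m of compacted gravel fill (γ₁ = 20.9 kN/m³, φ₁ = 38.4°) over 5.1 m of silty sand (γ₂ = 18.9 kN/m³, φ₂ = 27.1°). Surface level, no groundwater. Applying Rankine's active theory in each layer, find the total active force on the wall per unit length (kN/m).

250 kN/m

K_a1 = tan²(45°−38.4°/2) = 0.2337; K_a2 = tan²(45°−27.1°/2) = 0.3741.
Layer 1: σ at base = K_a1 γ₁ h₁ = 16.12 kPa; P₁ = ½×16.12×3.3 = 26.59.
Layer 2: σ_v at top = γ₁h₁ = 68.97; σ_h top = K_a2×68.97 = 25.80; σ_h base = K_a2×(68.97+18.9×5.1) = 61.85.
P₂ = ½(25.80+61.85)×5.1 = 223.5. Total P_a = 26.59+223.5 = 250.1 kN/m.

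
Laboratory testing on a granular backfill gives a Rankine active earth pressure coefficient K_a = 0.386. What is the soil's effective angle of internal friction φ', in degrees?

K_a = tan²(45° − φ/2) ⇒ 45° − φ/2 = arctan(√0.386) = 31.85°.
φ = 2(45° − 31.85°) = 26.30°.

26.3°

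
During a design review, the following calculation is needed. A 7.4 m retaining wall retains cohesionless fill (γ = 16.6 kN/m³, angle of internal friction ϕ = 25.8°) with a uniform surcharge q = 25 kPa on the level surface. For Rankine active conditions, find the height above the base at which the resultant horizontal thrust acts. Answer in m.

K_a = 0.3935.
Triangular part P₁ = ½K_aγH² = 178.9 at H/3 = 2.467 m; rectangular part P₂ = K_a q H = 72.80 at H/2 = 3.700 m.
ȳ = (P₁·2.467 + P₂·3.700)/(P₁+P₂) = 2.823 m.

2.82 m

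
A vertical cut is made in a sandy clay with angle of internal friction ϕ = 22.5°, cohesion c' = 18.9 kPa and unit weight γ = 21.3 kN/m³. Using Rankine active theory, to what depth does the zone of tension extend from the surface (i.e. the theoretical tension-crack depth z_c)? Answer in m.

2.66 m

K_a = tan²(45° − 22.5°/2) = 0.4465; √K_a = 0.6682.
The active pressure is zero where K_a γ z = 2c√K_a, so z_c = 2c/(γ√K_a) = 2×18.9/(21.3×0.6682) = 2.656 m.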